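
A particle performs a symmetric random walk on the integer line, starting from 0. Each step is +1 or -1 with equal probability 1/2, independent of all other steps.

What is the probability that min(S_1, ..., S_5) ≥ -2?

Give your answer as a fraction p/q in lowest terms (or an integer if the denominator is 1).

Answer: 25/32

Derivation:
Let f(t,s) = #length-t paths at position s with S_1..S_t all ≥ -2.
f(t,s) = f(t-1,s-1) + f(t-1,s+1) for s ≥ -2; f(t,s) = 0 for s < -2.
t=0: f(0,0)=1
t=1: f(1,-1)=1 f(1,1)=1
t=2: f(2,-2)=1 f(2,0)=2 f(2,2)=1
t=3: f(3,-1)=3 f(3,1)=3 f(3,3)=1
t=4: f(4,-2)=3 f(4,0)=6 f(4,2)=4 f(4,4)=1
t=5: f(5,-1)=9 f(5,1)=10 f(5,3)=5 f(5,5)=1
Σ_s f(5,s) = 25
P = 25/32 = 25/32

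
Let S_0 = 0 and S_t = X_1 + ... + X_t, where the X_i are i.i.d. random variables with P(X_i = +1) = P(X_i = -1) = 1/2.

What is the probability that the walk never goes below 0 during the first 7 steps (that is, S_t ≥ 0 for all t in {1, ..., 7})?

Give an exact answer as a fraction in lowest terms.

Answer: 35/128

Derivation:
Let f(t,s) = #length-t paths at position s with S_1..S_t all ≥ 0.
f(t,s) = f(t-1,s-1) + f(t-1,s+1) for s ≥ 0; f(t,s) = 0 for s < 0.
t=0: f(0,0)=1
t=1: f(1,1)=1
t=2: f(2,0)=1 f(2,2)=1
t=3: f(3,1)=2 f(3,3)=1
t=4: f(4,0)=2 f(4,2)=3 f(4,4)=1
t=5: f(5,1)=5 f(5,3)=4 f(5,5)=1
t=6: f(6,0)=5 f(6,2)=9 f(6,4)=5 f(6,6)=1
t=7: f(7,1)=14 f(7,3)=14 f(7,5)=6 f(7,7)=1
Σ_s f(7,s) = 35
P = 35/128 = 35/128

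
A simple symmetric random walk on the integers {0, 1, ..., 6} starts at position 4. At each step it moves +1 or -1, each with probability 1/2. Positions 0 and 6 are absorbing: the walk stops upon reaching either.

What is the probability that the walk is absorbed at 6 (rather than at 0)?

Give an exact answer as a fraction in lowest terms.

Symmetric walk (p = 1/2): the harmonic-function argument gives P(hit 6 before 0 | start at 4) = a/N.
P = 4/6 = 2/3

Answer: 2/3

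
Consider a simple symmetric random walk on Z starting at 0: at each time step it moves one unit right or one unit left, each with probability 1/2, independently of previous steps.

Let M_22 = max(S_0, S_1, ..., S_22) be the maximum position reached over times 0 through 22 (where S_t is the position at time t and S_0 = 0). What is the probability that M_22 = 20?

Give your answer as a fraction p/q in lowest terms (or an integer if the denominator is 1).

Answer: 11/2097152

Derivation:
Let M_22 = max(S_0,...,S_22). Use the reflection principle: for j ≥ 1, #{paths with M_22 ≥ j} = #{S_22 ≥ j} + #{S_22 ≥ j+1}.
By reflection, #{M_22 ≥ 20} = #{S_22 ≥ 20} + #{S_22 ≥ 21} = 23 + 1 = 24.
#{M_22 ≥ 21} = #{S_22 ≥ 21} + #{S_22 ≥ 22} = 1 + 1 = 2.
#{M_22 = 20} = 24 - 2 = 22.
P(M_22 = 20) = 22/4194304 = 11/2097152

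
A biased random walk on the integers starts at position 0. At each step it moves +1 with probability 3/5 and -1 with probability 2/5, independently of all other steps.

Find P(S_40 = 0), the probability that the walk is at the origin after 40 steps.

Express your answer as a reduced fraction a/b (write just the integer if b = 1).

Answer: 100797749955725452759793664/1818989403545856475830078125

Derivation:
To be at 0 after 40 steps: need exactly 20 steps of +1 and 20 of -1.
Number of such sequences: C(40,20) = 137846528820
Each has probability (3/5)^20 · (2/5)^20 = 3656158440062976/9094947017729282379150390625
P = 137846528820 · 3656158440062976/9094947017729282379150390625 = 100797749955725452759793664/1818989403545856475830078125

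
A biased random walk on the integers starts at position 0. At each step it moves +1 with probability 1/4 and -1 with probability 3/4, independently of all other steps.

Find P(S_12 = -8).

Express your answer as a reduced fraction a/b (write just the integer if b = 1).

Answer: 1948617/8388608

Derivation:
To reach position -8 after 12 steps: need 2 steps of +1 and 10 steps of -1.
Number of such sequences: C(12,2) = 66
Each has probability (1/4)^2 · (3/4)^10 = 59049/16777216
P = 66 · 59049/16777216 = 1948617/8388608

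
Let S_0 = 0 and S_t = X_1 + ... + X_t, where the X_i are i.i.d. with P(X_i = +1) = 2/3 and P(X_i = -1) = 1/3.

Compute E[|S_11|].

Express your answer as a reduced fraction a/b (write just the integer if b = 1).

S_11 takes values m ≡ 1 (mod 2) with |m| ≤ 11; P(S_11=m) = C(11,(11+m)/2) · (2/3)^((11+m)/2) · (1/3)^((11-m)/2).
Distribution: P(S=-11)=1/177147, P(S=-9)=22/177147, P(S=-7)=220/177147, P(S=-5)=440/59049, P(S=-3)=1760/59049, P(S=-1)=4928/59049, P(S=1)=9856/59049, P(S=3)=14080/59049, P(S=5)=14080/59049, P(S=7)=28160/177147, P(S=9)=11264/177147, P(S=11)=2048/177147
E[|S_11|] = Σ_m |m|·P(S_11=m) = 242495/59049

Answer: 242495/59049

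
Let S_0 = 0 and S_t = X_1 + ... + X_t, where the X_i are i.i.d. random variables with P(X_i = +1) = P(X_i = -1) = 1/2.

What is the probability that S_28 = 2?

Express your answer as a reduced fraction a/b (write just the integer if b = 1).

Answer: 2340135/16777216

Derivation:
To reach position 2 after 28 steps: need 15 steps of +1 and 13 of -1.
Favorable paths: C(28,15) = 37442160
Total paths: 2^28 = 268435456
P = 37442160/268435456 = 2340135/16777216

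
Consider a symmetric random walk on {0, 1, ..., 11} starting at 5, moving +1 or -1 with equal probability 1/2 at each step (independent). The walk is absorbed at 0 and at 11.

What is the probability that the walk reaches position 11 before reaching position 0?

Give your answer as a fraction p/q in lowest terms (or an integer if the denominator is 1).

Symmetric walk (p = 1/2): the harmonic-function argument gives P(hit 11 before 0 | start at 5) = a/N.
P = 5/11 = 5/11

Answer: 5/11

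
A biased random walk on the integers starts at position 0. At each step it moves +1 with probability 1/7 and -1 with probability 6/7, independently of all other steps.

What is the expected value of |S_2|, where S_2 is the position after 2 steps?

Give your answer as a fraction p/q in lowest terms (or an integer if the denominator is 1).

Answer: 74/49

Derivation:
S_2 takes values m ≡ 0 (mod 2) with |m| ≤ 2; P(S_2=m) = C(2,(2+m)/2) · (1/7)^((2+m)/2) · (6/7)^((2-m)/2).
Distribution: P(S=-2)=36/49, P(S=0)=12/49, P(S=2)=1/49
E[|S_2|] = Σ_m |m|·P(S_2=m) = 74/49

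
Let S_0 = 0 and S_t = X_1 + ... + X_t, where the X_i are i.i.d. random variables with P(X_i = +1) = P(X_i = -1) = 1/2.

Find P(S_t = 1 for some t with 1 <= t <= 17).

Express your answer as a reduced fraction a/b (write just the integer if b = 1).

Answer: 53381/65536

Derivation:
Count via complement. Let g(t,s) = #length-t paths at position s with S_1..S_t all ≠ 1.
g(t,s) = g(t-1,s-1) + g(t-1,s+1) for s ≠ 1; g(t,1) = 0.
t=0: g(0,0)=1
t=1: g(1,-1)=1
t=2: g(2,-2)=1 g(2,0)=1
t=3: g(3,-3)=1 g(3,-1)=2
t=4: g(4,-4)=1 g(4,-2)=3 g(4,0)=2
t=5: g(5,-5)=1 g(5,-3)=4 g(5,-1)=5
t=6: g(6,-6)=1 g(6,-4)=5 g(6,-2)=9 g(6,0)=5
t=7: g(7,-7)=1 g(7,-5)=6 g(7,-3)=14 g(7,-1)=14
t=8: g(8,-8)=1 g(8,-6)=7 g(8,-4)=20 g(8,-2)=28 g(8,0)=14
t=9: g(9,-9)=1 g(9,-7)=8 g(9,-5)=27 g(9,-3)=48 g(9,-1)=42
t=10: g(10,-10)=1 g(10,-8)=9 g(10,-6)=35 g(10,-4)=75 g(10,-2)=90 g(10,0)=42
t=11: g(11,-11)=1 g(11,-9)=10 g(11,-7)=44 g(11,-5)=110 g(11,-3)=165 g(11,-1)=132
t=12: g(12,-12)=1 g(12,-10)=11 g(12,-8)=54 g(12,-6)=154 g(12,-4)=275 g(12,-2)=297 g(12,0)=132
t=13: g(13,-13)=1 g(13,-11)=12 g(13,-9)=65 g(13,-7)=208 g(13,-5)=429 g(13,-3)=572 g(13,-1)=429
t=14: g(14,-14)=1 g(14,-12)=13 g(14,-10)=77 g(14,-8)=273 g(14,-6)=637 g(14,-4)=1001 g(14,-2)=1001 g(14,0)=429
t=15: g(15,-15)=1 g(15,-13)=14 g(15,-11)=90 g(15,-9)=350 g(15,-7)=910 g(15,-5)=1638 g(15,-3)=2002 g(15,-1)=1430
t=16: g(16,-16)=1 g(16,-14)=15 g(16,-12)=104 g(16,-10)=440 g(16,-8)=1260 g(16,-6)=2548 g(16,-4)=3640 g(16,-2)=3432 g(16,0)=1430
t=17: g(17,-17)=1 g(17,-15)=16 g(17,-13)=119 g(17,-11)=544 g(17,-9)=1700 g(17,-7)=3808 g(17,-5)=6188 g(17,-3)=7072 g(17,-1)=4862
Paths never hitting 1: Σ_s g(17,s) = 24310
Paths hitting 1: 2^17 - 24310 = 106762
P = 106762/131072 = 53381/65536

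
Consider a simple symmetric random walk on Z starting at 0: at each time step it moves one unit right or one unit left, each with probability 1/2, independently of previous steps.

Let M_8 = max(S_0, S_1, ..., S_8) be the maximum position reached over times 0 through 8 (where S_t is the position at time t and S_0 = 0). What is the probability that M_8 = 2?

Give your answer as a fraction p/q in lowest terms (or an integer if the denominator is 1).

Let M_8 = max(S_0,...,S_8). Use the reflection principle: for j ≥ 1, #{paths with M_8 ≥ j} = #{S_8 ≥ j} + #{S_8 ≥ j+1}.
By reflection, #{M_8 ≥ 2} = #{S_8 ≥ 2} + #{S_8 ≥ 3} = 93 + 37 = 130.
#{M_8 ≥ 3} = #{S_8 ≥ 3} + #{S_8 ≥ 4} = 37 + 37 = 74.
#{M_8 = 2} = 130 - 74 = 56.
P(M_8 = 2) = 56/256 = 7/32

Answer: 7/32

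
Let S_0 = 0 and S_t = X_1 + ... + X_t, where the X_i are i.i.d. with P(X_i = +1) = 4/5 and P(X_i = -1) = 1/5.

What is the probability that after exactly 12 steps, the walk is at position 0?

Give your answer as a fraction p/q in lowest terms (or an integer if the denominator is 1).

To be at 0 after 12 steps: need exactly 6 steps of +1 and 6 of -1.
Number of such sequences: C(12,6) = 924
Each has probability (4/5)^6 · (1/5)^6 = 4096/244140625
P = 924 · 4096/244140625 = 3784704/244140625

Answer: 3784704/244140625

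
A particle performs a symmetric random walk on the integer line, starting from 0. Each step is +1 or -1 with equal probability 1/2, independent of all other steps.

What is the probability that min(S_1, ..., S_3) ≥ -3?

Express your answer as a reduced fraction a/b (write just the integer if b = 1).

Let f(t,s) = #length-t paths at position s with S_1..S_t all ≥ -3.
f(t,s) = f(t-1,s-1) + f(t-1,s+1) for s ≥ -3; f(t,s) = 0 for s < -3.
t=0: f(0,0)=1
t=1: f(1,-1)=1 f(1,1)=1
t=2: f(2,-2)=1 f(2,0)=2 f(2,2)=1
t=3: f(3,-3)=1 f(3,-1)=3 f(3,1)=3 f(3,3)=1
Σ_s f(3,s) = 8
P = 8/8 = 1

Answer: 1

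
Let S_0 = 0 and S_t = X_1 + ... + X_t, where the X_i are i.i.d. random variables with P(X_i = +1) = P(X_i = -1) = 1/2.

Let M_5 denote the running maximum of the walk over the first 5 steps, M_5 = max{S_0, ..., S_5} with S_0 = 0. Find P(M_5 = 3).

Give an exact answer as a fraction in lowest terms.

Let M_5 = max(S_0,...,S_5). Use the reflection principle: for j ≥ 1, #{paths with M_5 ≥ j} = #{S_5 ≥ j} + #{S_5 ≥ j+1}.
By reflection, #{M_5 ≥ 3} = #{S_5 ≥ 3} + #{S_5 ≥ 4} = 6 + 1 = 7.
#{M_5 ≥ 4} = #{S_5 ≥ 4} + #{S_5 ≥ 5} = 1 + 1 = 2.
#{M_5 = 3} = 7 - 2 = 5.
P(M_5 = 3) = 5/32 = 5/32

Answer: 5/32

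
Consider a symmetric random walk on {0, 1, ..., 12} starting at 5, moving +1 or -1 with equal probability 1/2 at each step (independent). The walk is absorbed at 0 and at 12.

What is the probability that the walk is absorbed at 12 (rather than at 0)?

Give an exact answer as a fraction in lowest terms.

Symmetric walk (p = 1/2): the harmonic-function argument gives P(hit 12 before 0 | start at 5) = a/N.
P = 5/12 = 5/12

Answer: 5/12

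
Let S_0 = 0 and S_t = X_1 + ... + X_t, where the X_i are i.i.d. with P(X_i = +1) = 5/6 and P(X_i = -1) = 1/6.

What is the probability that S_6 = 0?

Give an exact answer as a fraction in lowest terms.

Answer: 625/11664

Derivation:
To reach position 0 after 6 steps: need 3 steps of +1 and 3 steps of -1.
Number of such sequences: C(6,3) = 20
Each has probability (5/6)^3 · (1/6)^3 = 125/46656
P = 20 · 125/46656 = 625/11664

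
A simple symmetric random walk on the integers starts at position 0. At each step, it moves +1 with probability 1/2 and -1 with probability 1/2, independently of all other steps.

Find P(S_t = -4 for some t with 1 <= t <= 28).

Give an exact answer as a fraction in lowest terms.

Count via complement. Let g(t,s) = #length-t paths at position s with S_1..S_t all ≠ -4.
g(t,s) = g(t-1,s-1) + g(t-1,s+1) for s ≠ -4; g(t,-4) = 0.
t=0: g(0,0)=1
t=1: g(1,-1)=1 g(1,1)=1
t=2: g(2,-2)=1 g(2,0)=2 g(2,2)=1
t=3: g(3,-3)=1 g(3,-1)=3 g(3,1)=3 g(3,3)=1
t=4: g(4,-2)=4 g(4,0)=6 g(4,2)=4 g(4,4)=1
t=5: g(5,-3)=4 g(5,-1)=10 g(5,1)=10 g(5,3)=5 g(5,5)=1
t=6: g(6,-2)=14 g(6,0)=20 g(6,2)=15 g(6,4)=6 g(6,6)=1
t=7: g(7,-3)=14 g(7,-1)=34 g(7,1)=35 g(7,3)=21 g(7,5)=7 g(7,7)=1
t=8: g(8,-2)=48 g(8,0)=69 g(8,2)=56 g(8,4)=28 g(8,6)=8 g(8,8)=1
t=9: g(9,-3)=48 g(9,-1)=117 g(9,1)=125 g(9,3)=84 g(9,5)=36 g(9,7)=9 g(9,9)=1
t=10: g(10,-2)=165 g(10,0)=242 g(10,2)=209 g(10,4)=120 g(10,6)=45 g(10,8)=10 g(10,10)=1
t=11: g(11,-3)=165 g(11,-1)=407 g(11,1)=451 g(11,3)=329 g(11,5)=165 g(11,7)=55 g(11,9)=11 g(11,11)=1
t=12: g(12,-2)=572 g(12,0)=858 g(12,2)=780 g(12,4)=494 g(12,6)=220 g(12,8)=66 g(12,10)=12 g(12,12)=1
t=13: g(13,-3)=572 g(13,-1)=1430 g(13,1)=1638 g(13,3)=1274 g(13,5)=714 g(13,7)=286 g(13,9)=78 g(13,11)=13 g(13,13)=1
t=14: g(14,-2)=2002 g(14,0)=3068 g(14,2)=2912 g(14,4)=1988 g(14,6)=1000 g(14,8)=364 g(14,10)=91 g(14,12)=14 g(14,14)=1
t=15: g(15,-3)=2002 g(15,-1)=5070 g(15,1)=5980 g(15,3)=4900 g(15,5)=2988 g(15,7)=1364 g(15,9)=455 g(15,11)=105 g(15,13)=15 g(15,15)=1
t=16: g(16,-2)=7072 g(16,0)=11050 g(16,2)=10880 g(16,4)=7888 g(16,6)=4352 g(16,8)=1819 g(16,10)=560 g(16,12)=120 g(16,14)=16 g(16,16)=1
t=17: g(17,-3)=7072 g(17,-1)=18122 g(17,1)=21930 g(17,3)=18768 g(17,5)=12240 g(17,7)=6171 g(17,9)=2379 g(17,11)=680 g(17,13)=136 g(17,15)=17 g(17,17)=1
t=18: g(18,-2)=25194 g(18,0)=40052 g(18,2)=40698 g(18,4)=31008 g(18,6)=18411 g(18,8)=8550 g(18,10)=3059 g(18,12)=816 g(18,14)=153 g(18,16)=18 g(18,18)=1
t=19: g(19,-3)=25194 g(19,-1)=65246 g(19,1)=80750 g(19,3)=71706 g(19,5)=49419 g(19,7)=26961 g(19,9)=11609 g(19,11)=3875 g(19,13)=969 g(19,15)=171 g(19,17)=19 g(19,19)=1
t=20: g(20,-2)=90440 g(20,0)=145996 g(20,2)=152456 g(20,4)=121125 g(20,6)=76380 g(20,8)=38570 g(20,10)=15484 g(20,12)=4844 g(20,14)=1140 g(20,16)=190 g(20,18)=20 g(20,20)=1
t=21: g(21,-3)=90440 g(21,-1)=236436 g(21,1)=298452 g(21,3)=273581 g(21,5)=197505 g(21,7)=114950 g(21,9)=54054 g(21,11)=20328 g(21,13)=5984 g(21,15)=1330 g(21,17)=210 g(21,19)=21 g(21,21)=1
t=22: g(22,-2)=326876 g(22,0)=534888 g(22,2)=572033 g(22,4)=471086 g(22,6)=312455 g(22,8)=169004 g(22,10)=74382 g(22,12)=26312 g(22,14)=7314 g(22,16)=1540 g(22,18)=231 g(22,20)=22 g(22,22)=1
t=23: g(23,-3)=326876 g(23,-1)=861764 g(23,1)=1106921 g(23,3)=1043119 g(23,5)=783541 g(23,7)=481459 g(23,9)=243386 g(23,11)=100694 g(23,13)=33626 g(23,15)=8854 g(23,17)=1771 g(23,19)=253 g(23,21)=23 g(23,23)=1
t=24: g(24,-2)=1188640 g(24,0)=1968685 g(24,2)=2150040 g(24,4)=1826660 g(24,6)=1265000 g(24,8)=724845 g(24,10)=344080 g(24,12)=134320 g(24,14)=42480 g(24,16)=10625 g(24,18)=2024 g(24,20)=276 g(24,22)=24 g(24,24)=1
t=25: g(25,-3)=1188640 g(25,-1)=3157325 g(25,1)=4118725 g(25,3)=3976700 g(25,5)=3091660 g(25,7)=1989845 g(25,9)=1068925 g(25,11)=478400 g(25,13)=176800 g(25,15)=53105 g(25,17)=12649 g(25,19)=2300 g(25,21)=300 g(25,23)=25 g(25,25)=1
t=26: g(26,-2)=4345965 g(26,0)=7276050 g(26,2)=8095425 g(26,4)=7068360 g(26,6)=5081505 g(26,8)=3058770 g(26,10)=1547325 g(26,12)=655200 g(26,14)=229905 g(26,16)=65754 g(26,18)=14949 g(26,20)=2600 g(26,22)=325 g(26,24)=26 g(26,26)=1
t=27: g(27,-3)=4345965 g(27,-1)=11622015 g(27,1)=15371475 g(27,3)=15163785 g(27,5)=12149865 g(27,7)=8140275 g(27,9)=4606095 g(27,11)=2202525 g(27,13)=885105 g(27,15)=295659 g(27,17)=80703 g(27,19)=17549 g(27,21)=2925 g(27,23)=351 g(27,25)=27 g(27,27)=1
t=28: g(28,-2)=15967980 g(28,0)=26993490 g(28,2)=30535260 g(28,4)=27313650 g(28,6)=20290140 g(28,8)=12746370 g(28,10)=6808620 g(28,12)=3087630 g(28,14)=1180764 g(28,16)=376362 g(28,18)=98252 g(28,20)=20474 g(28,22)=3276 g(28,24)=378 g(28,26)=28 g(28,28)=1
Paths never hitting -4: Σ_s g(28,s) = 145422675
Paths hitting -4: 2^28 - 145422675 = 123012781
P = 123012781/268435456 = 123012781/268435456

Answer: 123012781/268435456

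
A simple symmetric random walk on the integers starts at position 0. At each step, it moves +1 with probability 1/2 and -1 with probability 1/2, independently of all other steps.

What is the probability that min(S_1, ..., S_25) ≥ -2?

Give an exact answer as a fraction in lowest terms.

Answer: 928625/2097152

Derivation:
Let f(t,s) = #length-t paths at position s with S_1..S_t all ≥ -2.
f(t,s) = f(t-1,s-1) + f(t-1,s+1) for s ≥ -2; f(t,s) = 0 for s < -2.
t=0: f(0,0)=1
t=1: f(1,-1)=1 f(1,1)=1
t=2: f(2,-2)=1 f(2,0)=2 f(2,2)=1
t=3: f(3,-1)=3 f(3,1)=3 f(3,3)=1
t=4: f(4,-2)=3 f(4,0)=6 f(4,2)=4 f(4,4)=1
t=5: f(5,-1)=9 f(5,1)=10 f(5,3)=5 f(5,5)=1
t=6: f(6,-2)=9 f(6,0)=19 f(6,2)=15 f(6,4)=6 f(6,6)=1
t=7: f(7,-1)=28 f(7,1)=34 f(7,3)=21 f(7,5)=7 f(7,7)=1
t=8: f(8,-2)=28 f(8,0)=62 f(8,2)=55 f(8,4)=28 f(8,6)=8 f(8,8)=1
t=9: f(9,-1)=90 f(9,1)=117 f(9,3)=83 f(9,5)=36 f(9,7)=9 f(9,9)=1
t=10: f(10,-2)=90 f(10,0)=207 f(10,2)=200 f(10,4)=119 f(10,6)=45 f(10,8)=10 f(10,10)=1
t=11: f(11,-1)=297 f(11,1)=407 f(11,3)=319 f(11,5)=164 f(11,7)=55 f(11,9)=11 f(11,11)=1
t=12: f(12,-2)=297 f(12,0)=704 f(12,2)=726 f(12,4)=483 f(12,6)=219 f(12,8)=66 f(12,10)=12 f(12,12)=1
t=13: f(13,-1)=1001 f(13,1)=1430 f(13,3)=1209 f(13,5)=702 f(13,7)=285 f(13,9)=78 f(13,11)=13 f(13,13)=1
t=14: f(14,-2)=1001 f(14,0)=2431 f(14,2)=2639 f(14,4)=1911 f(14,6)=987 f(14,8)=363 f(14,10)=91 f(14,12)=14 f(14,14)=1
t=15: f(15,-1)=3432 f(15,1)=5070 f(15,3)=4550 f(15,5)=2898 f(15,7)=1350 f(15,9)=454 f(15,11)=105 f(15,13)=15 f(15,15)=1
t=16: f(16,-2)=3432 f(16,0)=8502 f(16,2)=9620 f(16,4)=7448 f(16,6)=4248 f(16,8)=1804 f(16,10)=559 f(16,12)=120 f(16,14)=16 f(16,16)=1
t=17: f(17,-1)=11934 f(17,1)=18122 f(17,3)=17068 f(17,5)=11696 f(17,7)=6052 f(17,9)=2363 f(17,11)=679 f(17,13)=136 f(17,15)=17 f(17,17)=1
t=18: f(18,-2)=11934 f(18,0)=30056 f(18,2)=35190 f(18,4)=28764 f(18,6)=17748 f(18,8)=8415 f(18,10)=3042 f(18,12)=815 f(18,14)=153 f(18,16)=18 f(18,18)=1
t=19: f(19,-1)=41990 f(19,1)=65246 f(19,3)=63954 f(19,5)=46512 f(19,7)=26163 f(19,9)=11457 f(19,11)=3857 f(19,13)=968 f(19,15)=171 f(19,17)=19 f(19,19)=1
t=20: f(20,-2)=41990 f(20,0)=107236 f(20,2)=129200 f(20,4)=110466 f(20,6)=72675 f(20,8)=37620 f(20,10)=15314 f(20,12)=4825 f(20,14)=1139 f(20,16)=190 f(20,18)=20 f(20,20)=1
t=21: f(21,-1)=149226 f(21,1)=236436 f(21,3)=239666 f(21,5)=183141 f(21,7)=110295 f(21,9)=52934 f(21,11)=20139 f(21,13)=5964 f(21,15)=1329 f(21,17)=210 f(21,19)=21 f(21,21)=1
t=22: f(22,-2)=149226 f(22,0)=385662 f(22,2)=476102 f(22,4)=422807 f(22,6)=293436 f(22,8)=163229 f(22,10)=73073 f(22,12)=26103 f(22,14)=7293 f(22,16)=1539 f(22,18)=231 f(22,20)=22 f(22,22)=1
t=23: f(23,-1)=534888 f(23,1)=861764 f(23,3)=898909 f(23,5)=716243 f(23,7)=456665 f(23,9)=236302 f(23,11)=99176 f(23,13)=33396 f(23,15)=8832 f(23,17)=1770 f(23,19)=253 f(23,21)=23 f(23,23)=1
t=24: f(24,-2)=534888 f(24,0)=1396652 f(24,2)=1760673 f(24,4)=1615152 f(24,6)=1172908 f(24,8)=692967 f(24,10)=335478 f(24,12)=132572 f(24,14)=42228 f(24,16)=10602 f(24,18)=2023 f(24,20)=276 f(24,22)=24 f(24,24)=1
t=25: f(25,-1)=1931540 f(25,1)=3157325 f(25,3)=3375825 f(25,5)=2788060 f(25,7)=1865875 f(25,9)=1028445 f(25,11)=468050 f(25,13)=174800 f(25,15)=52830 f(25,17)=12625 f(25,19)=2299 f(25,21)=300 f(25,23)=25 f(25,25)=1
Σ_s f(25,s) = 14858000
P = 14858000/33554432 = 928625/2097152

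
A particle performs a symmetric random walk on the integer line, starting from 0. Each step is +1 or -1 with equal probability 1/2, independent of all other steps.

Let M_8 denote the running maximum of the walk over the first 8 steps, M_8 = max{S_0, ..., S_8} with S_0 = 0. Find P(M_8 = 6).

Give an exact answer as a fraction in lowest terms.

Let M_8 = max(S_0,...,S_8). Use the reflection principle: for j ≥ 1, #{paths with M_8 ≥ j} = #{S_8 ≥ j} + #{S_8 ≥ j+1}.
By reflection, #{M_8 ≥ 6} = #{S_8 ≥ 6} + #{S_8 ≥ 7} = 9 + 1 = 10.
#{M_8 ≥ 7} = #{S_8 ≥ 7} + #{S_8 ≥ 8} = 1 + 1 = 2.
#{M_8 = 6} = 10 - 2 = 8.
P(M_8 = 6) = 8/256 = 1/32

Answer: 1/32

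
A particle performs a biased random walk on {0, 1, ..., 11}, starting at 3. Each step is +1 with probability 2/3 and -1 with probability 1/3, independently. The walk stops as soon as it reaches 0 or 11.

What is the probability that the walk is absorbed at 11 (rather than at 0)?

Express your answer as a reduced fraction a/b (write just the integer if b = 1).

Biased walk: p = 2/3, q = 1/3, r = q/p = 1/2
Gambler's ruin: P(hit 11 before 0 | start at 3) = (1 - r^a)/(1 - r^N)
r^3 = 1/8; r^11 = 1/2048
P = (1 - 1/8) / (1 - 1/2048) = 7/8 / 2047/2048 = 1792/2047

Answer: 1792/2047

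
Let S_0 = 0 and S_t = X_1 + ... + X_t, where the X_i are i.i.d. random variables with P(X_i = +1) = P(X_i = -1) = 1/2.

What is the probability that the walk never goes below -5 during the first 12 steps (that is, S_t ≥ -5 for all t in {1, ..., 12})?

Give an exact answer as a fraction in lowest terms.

Answer: 1859/2048

Derivation:
Let f(t,s) = #length-t paths at position s with S_1..S_t all ≥ -5.
f(t,s) = f(t-1,s-1) + f(t-1,s+1) for s ≥ -5; f(t,s) = 0 for s < -5.
t=0: f(0,0)=1
t=1: f(1,-1)=1 f(1,1)=1
t=2: f(2,-2)=1 f(2,0)=2 f(2,2)=1
t=3: f(3,-3)=1 f(3,-1)=3 f(3,1)=3 f(3,3)=1
t=4: f(4,-4)=1 f(4,-2)=4 f(4,0)=6 f(4,2)=4 f(4,4)=1
t=5: f(5,-5)=1 f(5,-3)=5 f(5,-1)=10 f(5,1)=10 f(5,3)=5 f(5,5)=1
t=6: f(6,-4)=6 f(6,-2)=15 f(6,0)=20 f(6,2)=15 f(6,4)=6 f(6,6)=1
t=7: f(7,-5)=6 f(7,-3)=21 f(7,-1)=35 f(7,1)=35 f(7,3)=21 f(7,5)=7 f(7,7)=1
t=8: f(8,-4)=27 f(8,-2)=56 f(8,0)=70 f(8,2)=56 f(8,4)=28 f(8,6)=8 f(8,8)=1
t=9: f(9,-5)=27 f(9,-3)=83 f(9,-1)=126 f(9,1)=126 f(9,3)=84 f(9,5)=36 f(9,7)=9 f(9,9)=1
t=10: f(10,-4)=110 f(10,-2)=209 f(10,0)=252 f(10,2)=210 f(10,4)=120 f(10,6)=45 f(10,8)=10 f(10,10)=1
t=11: f(11,-5)=110 f(11,-3)=319 f(11,-1)=461 f(11,1)=462 f(11,3)=330 f(11,5)=165 f(11,7)=55 f(11,9)=11 f(11,11)=1
t=12: f(12,-4)=429 f(12,-2)=780 f(12,0)=923 f(12,2)=792 f(12,4)=495 f(12,6)=220 f(12,8)=66 f(12,10)=12 f(12,12)=1
Σ_s f(12,s) = 3718
P = 3718/4096 = 1859/2048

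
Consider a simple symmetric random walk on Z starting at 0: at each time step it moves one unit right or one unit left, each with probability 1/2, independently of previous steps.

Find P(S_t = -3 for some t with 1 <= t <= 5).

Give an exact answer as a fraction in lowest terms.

Answer: 7/32

Derivation:
Count via complement. Let g(t,s) = #length-t paths at position s with S_1..S_t all ≠ -3.
g(t,s) = g(t-1,s-1) + g(t-1,s+1) for s ≠ -3; g(t,-3) = 0.
t=0: g(0,0)=1
t=1: g(1,-1)=1 g(1,1)=1
t=2: g(2,-2)=1 g(2,0)=2 g(2,2)=1
t=3: g(3,-1)=3 g(3,1)=3 g(3,3)=1
t=4: g(4,-2)=3 g(4,0)=6 g(4,2)=4 g(4,4)=1
t=5: g(5,-1)=9 g(5,1)=10 g(5,3)=5 g(5,5)=1
Paths never hitting -3: Σ_s g(5,s) = 25
Paths hitting -3: 2^5 - 25 = 7
P = 7/32 = 7/32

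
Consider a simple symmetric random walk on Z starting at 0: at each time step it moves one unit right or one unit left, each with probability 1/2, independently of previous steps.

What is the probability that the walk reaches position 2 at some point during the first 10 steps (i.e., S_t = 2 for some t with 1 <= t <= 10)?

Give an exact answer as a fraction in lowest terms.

Answer: 281/512

Derivation:
Count via complement. Let g(t,s) = #length-t paths at position s with S_1..S_t all ≠ 2.
g(t,s) = g(t-1,s-1) + g(t-1,s+1) for s ≠ 2; g(t,2) = 0.
t=0: g(0,0)=1
t=1: g(1,-1)=1 g(1,1)=1
t=2: g(2,-2)=1 g(2,0)=2
t=3: g(3,-3)=1 g(3,-1)=3 g(3,1)=2
t=4: g(4,-4)=1 g(4,-2)=4 g(4,0)=5
t=5: g(5,-5)=1 g(5,-3)=5 g(5,-1)=9 g(5,1)=5
t=6: g(6,-6)=1 g(6,-4)=6 g(6,-2)=14 g(6,0)=14
t=7: g(7,-7)=1 g(7,-5)=7 g(7,-3)=20 g(7,-1)=28 g(7,1)=14
t=8: g(8,-8)=1 g(8,-6)=8 g(8,-4)=27 g(8,-2)=48 g(8,0)=42
t=9: g(9,-9)=1 g(9,-7)=9 g(9,-5)=35 g(9,-3)=75 g(9,-1)=90 g(9,1)=42
t=10: g(10,-10)=1 g(10,-8)=10 g(10,-6)=44 g(10,-4)=110 g(10,-2)=165 g(10,0)=132
Paths never hitting 2: Σ_s g(10,s) = 462
Paths hitting 2: 2^10 - 462 = 562
P = 562/1024 = 281/512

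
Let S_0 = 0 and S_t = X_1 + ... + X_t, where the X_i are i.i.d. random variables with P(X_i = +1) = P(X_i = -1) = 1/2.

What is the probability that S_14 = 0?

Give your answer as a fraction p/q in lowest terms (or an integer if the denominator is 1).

To return to 0 after 14 steps: need exactly 7 steps of +1 and 7 of -1.
Favorable paths: C(14,7) = 3432
Total paths: 2^14 = 16384
P = 3432/16384 = 429/2048

Answer: 429/2048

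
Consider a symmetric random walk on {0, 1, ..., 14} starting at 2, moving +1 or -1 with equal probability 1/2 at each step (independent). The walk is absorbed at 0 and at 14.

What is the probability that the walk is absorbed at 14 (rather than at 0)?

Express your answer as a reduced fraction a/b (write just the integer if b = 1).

Answer: 1/7

Derivation:
Symmetric walk (p = 1/2): the harmonic-function argument gives P(hit 14 before 0 | start at 2) = a/N.
P = 2/14 = 1/7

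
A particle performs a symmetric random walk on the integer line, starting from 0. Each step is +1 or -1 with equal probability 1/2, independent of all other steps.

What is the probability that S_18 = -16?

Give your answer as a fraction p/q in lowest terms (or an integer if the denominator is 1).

To reach position -16 after 18 steps: need 1 step of +1 and 17 of -1.
Favorable paths: C(18,1) = 18
Total paths: 2^18 = 262144
P = 18/262144 = 9/131072

Answer: 9/131072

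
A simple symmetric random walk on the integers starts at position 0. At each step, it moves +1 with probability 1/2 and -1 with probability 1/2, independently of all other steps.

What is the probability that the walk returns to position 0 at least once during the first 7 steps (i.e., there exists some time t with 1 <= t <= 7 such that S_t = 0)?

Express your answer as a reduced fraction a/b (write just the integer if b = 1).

Count via complement. Let g(t,s) = #length-t paths at position s with S_1..S_t all ≠ 0.
g(t,s) = g(t-1,s-1) + g(t-1,s+1) for s ≠ 0; g(t,0) = 0.
t=0: g(0,0)=1
t=1: g(1,-1)=1 g(1,1)=1
t=2: g(2,-2)=1 g(2,2)=1
t=3: g(3,-3)=1 g(3,-1)=1 g(3,1)=1 g(3,3)=1
t=4: g(4,-4)=1 g(4,-2)=2 g(4,2)=2 g(4,4)=1
t=5: g(5,-5)=1 g(5,-3)=3 g(5,-1)=2 g(5,1)=2 g(5,3)=3 g(5,5)=1
t=6: g(6,-6)=1 g(6,-4)=4 g(6,-2)=5 g(6,2)=5 g(6,4)=4 g(6,6)=1
t=7: g(7,-7)=1 g(7,-5)=5 g(7,-3)=9 g(7,-1)=5 g(7,1)=5 g(7,3)=9 g(7,5)=5 g(7,7)=1
Paths never hitting 0: Σ_s g(7,s) = 40
Paths hitting 0: 2^7 - 40 = 88
P = 88/128 = 11/16

Answer: 11/16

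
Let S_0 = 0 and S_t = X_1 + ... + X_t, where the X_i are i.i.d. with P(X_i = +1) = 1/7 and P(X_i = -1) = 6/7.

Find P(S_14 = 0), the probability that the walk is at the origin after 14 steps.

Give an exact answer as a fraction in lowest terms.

To be at 0 after 14 steps: need exactly 7 steps of +1 and 7 of -1.
Number of such sequences: C(14,7) = 3432
Each has probability (1/7)^7 · (6/7)^7 = 279936/678223072849
P = 3432 · 279936/678223072849 = 960740352/678223072849

Answer: 960740352/678223072849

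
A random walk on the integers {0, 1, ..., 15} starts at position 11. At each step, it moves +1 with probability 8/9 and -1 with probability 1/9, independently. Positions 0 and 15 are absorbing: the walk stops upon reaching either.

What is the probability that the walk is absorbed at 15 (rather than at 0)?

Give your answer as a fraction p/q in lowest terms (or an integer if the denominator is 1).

Biased walk: p = 8/9, q = 1/9, r = q/p = 1/8
Gambler's ruin: P(hit 15 before 0 | start at 11) = (1 - r^a)/(1 - r^N)
r^11 = 1/8589934592; r^15 = 1/35184372088832
P = (1 - 1/8589934592) / (1 - 1/35184372088832) = 8589934591/8589934592 / 35184372088831/35184372088832 = 5026338869248/5026338869833

Answer: 5026338869248/5026338869833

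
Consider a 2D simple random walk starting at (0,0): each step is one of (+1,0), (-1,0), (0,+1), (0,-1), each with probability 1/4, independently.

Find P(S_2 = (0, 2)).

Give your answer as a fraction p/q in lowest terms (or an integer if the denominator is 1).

Answer: 1/16

Derivation:
Let h be the number of horizontal steps (so 2-h are vertical). To end at (0,2) need (h+0)/2 right-steps and ((2-h)+2)/2 up-steps.
Sum over h with 0 ≤ h ≤ 0, h ≡ 0 (mod 2), 2-h ≡ 0 (mod 2):
h=0: C(2,0)·C(0,0)·C(2,2) = 1·1·1 = 1
Total favorable: 1
Total paths: 4^2 = 16
P = 1/16 = 1/16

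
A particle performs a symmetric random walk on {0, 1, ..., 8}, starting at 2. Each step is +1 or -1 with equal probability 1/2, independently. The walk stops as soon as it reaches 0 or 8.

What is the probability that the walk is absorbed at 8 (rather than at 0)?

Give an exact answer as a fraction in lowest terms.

Symmetric walk (p = 1/2): the harmonic-function argument gives P(hit 8 before 0 | start at 2) = a/N.
P = 2/8 = 1/4

Answer: 1/4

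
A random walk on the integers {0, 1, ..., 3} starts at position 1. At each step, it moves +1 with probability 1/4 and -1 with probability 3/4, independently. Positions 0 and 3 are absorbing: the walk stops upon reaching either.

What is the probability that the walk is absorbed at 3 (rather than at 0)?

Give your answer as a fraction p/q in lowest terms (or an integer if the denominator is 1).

Biased walk: p = 1/4, q = 3/4, r = q/p = 3
Gambler's ruin: P(hit 3 before 0 | start at 1) = (1 - r^a)/(1 - r^N)
r^1 = 3; r^3 = 27
P = (1 - 3) / (1 - 27) = -2 / -26 = 1/13

Answer: 1/13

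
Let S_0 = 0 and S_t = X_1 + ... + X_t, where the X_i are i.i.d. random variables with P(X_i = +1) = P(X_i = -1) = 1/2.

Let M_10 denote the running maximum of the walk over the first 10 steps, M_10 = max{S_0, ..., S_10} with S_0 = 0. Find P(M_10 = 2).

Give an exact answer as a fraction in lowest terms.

Answer: 105/512

Derivation:
Let M_10 = max(S_0,...,S_10). Use the reflection principle: for j ≥ 1, #{paths with M_10 ≥ j} = #{S_10 ≥ j} + #{S_10 ≥ j+1}.
By reflection, #{M_10 ≥ 2} = #{S_10 ≥ 2} + #{S_10 ≥ 3} = 386 + 176 = 562.
#{M_10 ≥ 3} = #{S_10 ≥ 3} + #{S_10 ≥ 4} = 176 + 176 = 352.
#{M_10 = 2} = 562 - 352 = 210.
P(M_10 = 2) = 210/1024 = 105/512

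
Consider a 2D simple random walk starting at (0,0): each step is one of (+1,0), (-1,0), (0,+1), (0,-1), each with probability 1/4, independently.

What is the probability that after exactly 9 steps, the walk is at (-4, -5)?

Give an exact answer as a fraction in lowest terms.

Let h be the number of horizontal steps (so 9-h are vertical). To end at (-4,-5) need (h-4)/2 right-steps and ((9-h)-5)/2 up-steps.
Sum over h with 4 ≤ h ≤ 4, h ≡ 0 (mod 2), 9-h ≡ 1 (mod 2):
h=4: C(9,4)·C(4,0)·C(5,0) = 126·1·1 = 126
Total favorable: 126
Total paths: 4^9 = 262144
P = 126/262144 = 63/131072

Answer: 63/131072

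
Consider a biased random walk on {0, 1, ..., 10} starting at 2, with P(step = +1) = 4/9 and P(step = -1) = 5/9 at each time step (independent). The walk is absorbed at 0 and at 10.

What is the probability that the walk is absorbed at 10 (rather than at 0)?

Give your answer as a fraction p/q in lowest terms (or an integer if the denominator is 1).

Answer: 65536/968561

Derivation:
Biased walk: p = 4/9, q = 5/9, r = q/p = 5/4
Gambler's ruin: P(hit 10 before 0 | start at 2) = (1 - r^a)/(1 - r^N)
r^2 = 25/16; r^10 = 9765625/1048576
P = (1 - 25/16) / (1 - 9765625/1048576) = -9/16 / -8717049/1048576 = 65536/968561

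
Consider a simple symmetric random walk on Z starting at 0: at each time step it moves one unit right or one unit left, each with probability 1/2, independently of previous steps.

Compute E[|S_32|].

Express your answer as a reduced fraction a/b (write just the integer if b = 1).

Answer: 300540195/67108864

Derivation:
S_32 takes values m ≡ 0 (mod 2) with |m| ≤ 32; P(S_32=m) = C(32,(32+m)/2)/2^32.
Total paths: 2^32 = 4294967296
Distribution: P(S=-32)=1/4294967296, P(S=-30)=32/4294967296, P(S=-28)=496/4294967296, P(S=-26)=4960/4294967296, P(S=-24)=35960/4294967296, P(S=-22)=201376/4294967296, P(S=-20)=906192/4294967296, P(S=-18)=3365856/4294967296, P(S=-16)=10518300/4294967296, P(S=-14)=28048800/4294967296, P(S=-12)=64512240/4294967296, P(S=-10)=129024480/4294967296, P(S=-8)=225792840/4294967296, P(S=-6)=347373600/4294967296, P(S=-4)=471435600/4294967296, P(S=-2)=565722720/4294967296, P(S=0)=601080390/4294967296, P(S=2)=565722720/4294967296, P(S=4)=471435600/4294967296, P(S=6)=347373600/4294967296, P(S=8)=225792840/4294967296, P(S=10)=129024480/4294967296, P(S=12)=64512240/4294967296, P(S=14)=28048800/4294967296, P(S=16)=10518300/4294967296, P(S=18)=3365856/4294967296, P(S=20)=906192/4294967296, P(S=22)=201376/4294967296, P(S=24)=35960/4294967296, P(S=26)=4960/4294967296, P(S=28)=496/4294967296, P(S=30)=32/4294967296, P(S=32)=1/4294967296
E[|S_32|] = Σ_m |m|·P(S_32=m) = 19234572480/4294967296 = 300540195/67108864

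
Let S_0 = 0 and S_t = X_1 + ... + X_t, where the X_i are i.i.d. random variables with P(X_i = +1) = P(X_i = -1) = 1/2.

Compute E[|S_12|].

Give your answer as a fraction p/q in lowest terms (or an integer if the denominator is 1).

S_12 takes values m ≡ 0 (mod 2) with |m| ≤ 12; P(S_12=m) = C(12,(12+m)/2)/2^12.
Total paths: 2^12 = 4096
Distribution: P(S=-12)=1/4096, P(S=-10)=12/4096, P(S=-8)=66/4096, P(S=-6)=220/4096, P(S=-4)=495/4096, P(S=-2)=792/4096, P(S=0)=924/4096, P(S=2)=792/4096, P(S=4)=495/4096, P(S=6)=220/4096, P(S=8)=66/4096, P(S=10)=12/4096, P(S=12)=1/4096
E[|S_12|] = Σ_m |m|·P(S_12=m) = 11088/4096 = 693/256

Answer: 693/256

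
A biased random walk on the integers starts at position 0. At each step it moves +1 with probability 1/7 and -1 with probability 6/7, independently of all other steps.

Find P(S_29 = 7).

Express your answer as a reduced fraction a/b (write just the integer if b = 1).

To reach position 7 after 29 steps: need 18 steps of +1 and 11 steps of -1.
Number of such sequences: C(29,18) = 34597290
Each has probability (1/7)^18 · (6/7)^11 = 362797056/3219905755813179726837607
P = 34597290 · 362797056/3219905755813179726837607 = 1793113565368320/459986536544739960976801

Answer: 1793113565368320/459986536544739960976801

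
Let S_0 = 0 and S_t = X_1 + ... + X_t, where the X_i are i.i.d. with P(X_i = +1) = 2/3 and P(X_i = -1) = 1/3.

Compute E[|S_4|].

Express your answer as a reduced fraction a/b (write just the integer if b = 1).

Answer: 148/81

Derivation:
S_4 takes values m ≡ 0 (mod 2) with |m| ≤ 4; P(S_4=m) = C(4,(4+m)/2) · (2/3)^((4+m)/2) · (1/3)^((4-m)/2).
Distribution: P(S=-4)=1/81, P(S=-2)=8/81, P(S=0)=8/27, P(S=2)=32/81, P(S=4)=16/81
E[|S_4|] = Σ_m |m|·P(S_4=m) = 148/81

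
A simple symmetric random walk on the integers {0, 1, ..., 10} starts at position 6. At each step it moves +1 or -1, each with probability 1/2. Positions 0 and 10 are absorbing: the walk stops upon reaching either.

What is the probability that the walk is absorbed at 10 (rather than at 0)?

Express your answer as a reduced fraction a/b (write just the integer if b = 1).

Symmetric walk (p = 1/2): the harmonic-function argument gives P(hit 10 before 0 | start at 6) = a/N.
P = 6/10 = 3/5

Answer: 3/5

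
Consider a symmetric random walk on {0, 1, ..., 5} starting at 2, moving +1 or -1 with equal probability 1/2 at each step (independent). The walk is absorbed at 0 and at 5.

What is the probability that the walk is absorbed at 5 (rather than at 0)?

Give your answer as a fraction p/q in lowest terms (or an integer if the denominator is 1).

Answer: 2/5

Derivation:
Symmetric walk (p = 1/2): the harmonic-function argument gives P(hit 5 before 0 | start at 2) = a/N.
P = 2/5 = 2/5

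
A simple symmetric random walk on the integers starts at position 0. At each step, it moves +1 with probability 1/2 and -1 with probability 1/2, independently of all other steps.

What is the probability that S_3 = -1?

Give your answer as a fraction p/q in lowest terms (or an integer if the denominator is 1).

Answer: 3/8

Derivation:
To reach position -1 after 3 steps: need 1 step of +1 and 2 of -1.
Favorable paths: C(3,1) = 3
Total paths: 2^3 = 8
P = 3/8 = 3/8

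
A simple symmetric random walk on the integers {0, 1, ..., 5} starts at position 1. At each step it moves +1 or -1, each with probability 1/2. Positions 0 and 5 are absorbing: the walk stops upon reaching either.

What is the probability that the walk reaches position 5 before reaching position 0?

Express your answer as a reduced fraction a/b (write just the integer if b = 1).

Symmetric walk (p = 1/2): the harmonic-function argument gives P(hit 5 before 0 | start at 1) = a/N.
P = 1/5 = 1/5

Answer: 1/5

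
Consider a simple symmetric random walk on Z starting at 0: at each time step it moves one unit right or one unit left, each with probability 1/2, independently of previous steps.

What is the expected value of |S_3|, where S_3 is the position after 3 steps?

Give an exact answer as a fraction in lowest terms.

S_3 takes values m ≡ 1 (mod 2) with |m| ≤ 3; P(S_3=m) = C(3,(3+m)/2)/2^3.
Total paths: 2^3 = 8
Distribution: P(S=-3)=1/8, P(S=-1)=3/8, P(S=1)=3/8, P(S=3)=1/8
E[|S_3|] = Σ_m |m|·P(S_3=m) = 12/8 = 3/2

Answer: 3/2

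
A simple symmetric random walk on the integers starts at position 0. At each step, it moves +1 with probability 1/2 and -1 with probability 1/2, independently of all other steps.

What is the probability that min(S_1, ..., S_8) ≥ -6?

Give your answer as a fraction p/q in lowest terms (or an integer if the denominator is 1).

Let f(t,s) = #length-t paths at position s with S_1..S_t all ≥ -6.
f(t,s) = f(t-1,s-1) + f(t-1,s+1) for s ≥ -6; f(t,s) = 0 for s < -6.
t=0: f(0,0)=1
t=1: f(1,-1)=1 f(1,1)=1
t=2: f(2,-2)=1 f(2,0)=2 f(2,2)=1
t=3: f(3,-3)=1 f(3,-1)=3 f(3,1)=3 f(3,3)=1
t=4: f(4,-4)=1 f(4,-2)=4 f(4,0)=6 f(4,2)=4 f(4,4)=1
t=5: f(5,-5)=1 f(5,-3)=5 f(5,-1)=10 f(5,1)=10 f(5,3)=5 f(5,5)=1
t=6: f(6,-6)=1 f(6,-4)=6 f(6,-2)=15 f(6,0)=20 f(6,2)=15 f(6,4)=6 f(6,6)=1
t=7: f(7,-5)=7 f(7,-3)=21 f(7,-1)=35 f(7,1)=35 f(7,3)=21 f(7,5)=7 f(7,7)=1
t=8: f(8,-6)=7 f(8,-4)=28 f(8,-2)=56 f(8,0)=70 f(8,2)=56 f(8,4)=28 f(8,6)=8 f(8,8)=1
Σ_s f(8,s) = 254
P = 254/256 = 127/128

Answer: 127/128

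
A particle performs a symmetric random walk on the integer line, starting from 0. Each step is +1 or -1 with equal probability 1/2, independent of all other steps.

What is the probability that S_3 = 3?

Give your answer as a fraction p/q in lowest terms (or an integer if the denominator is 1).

Answer: 1/8

Derivation:
To reach position 3 after 3 steps: need 3 steps of +1 and 0 of -1.
Favorable paths: C(3,3) = 1
Total paths: 2^3 = 8
P = 1/8 = 1/8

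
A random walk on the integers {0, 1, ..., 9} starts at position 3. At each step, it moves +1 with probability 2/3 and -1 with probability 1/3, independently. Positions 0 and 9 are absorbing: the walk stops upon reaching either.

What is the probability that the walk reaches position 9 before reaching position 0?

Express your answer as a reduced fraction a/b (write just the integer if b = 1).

Biased walk: p = 2/3, q = 1/3, r = q/p = 1/2
Gambler's ruin: P(hit 9 before 0 | start at 3) = (1 - r^a)/(1 - r^N)
r^3 = 1/8; r^9 = 1/512
P = (1 - 1/8) / (1 - 1/512) = 7/8 / 511/512 = 64/73

Answer: 64/73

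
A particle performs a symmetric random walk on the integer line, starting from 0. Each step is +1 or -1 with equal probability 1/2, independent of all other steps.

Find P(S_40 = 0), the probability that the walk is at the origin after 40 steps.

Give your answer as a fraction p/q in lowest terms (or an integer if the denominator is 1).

Answer: 34461632205/274877906944

Derivation:
To return to 0 after 40 steps: need exactly 20 steps of +1 and 20 of -1.
Favorable paths: C(40,20) = 137846528820
Total paths: 2^40 = 1099511627776
P = 137846528820/1099511627776 = 34461632205/274877906944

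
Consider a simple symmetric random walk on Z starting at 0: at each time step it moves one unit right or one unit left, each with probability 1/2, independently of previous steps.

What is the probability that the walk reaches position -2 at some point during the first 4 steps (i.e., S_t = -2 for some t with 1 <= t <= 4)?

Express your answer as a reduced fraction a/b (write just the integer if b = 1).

Count via complement. Let g(t,s) = #length-t paths at position s with S_1..S_t all ≠ -2.
g(t,s) = g(t-1,s-1) + g(t-1,s+1) for s ≠ -2; g(t,-2) = 0.
t=0: g(0,0)=1
t=1: g(1,-1)=1 g(1,1)=1
t=2: g(2,0)=2 g(2,2)=1
t=3: g(3,-1)=2 g(3,1)=3 g(3,3)=1
t=4: g(4,0)=5 g(4,2)=4 g(4,4)=1
Paths never hitting -2: Σ_s g(4,s) = 10
Paths hitting -2: 2^4 - 10 = 6
P = 6/16 = 3/8

Answer: 3/8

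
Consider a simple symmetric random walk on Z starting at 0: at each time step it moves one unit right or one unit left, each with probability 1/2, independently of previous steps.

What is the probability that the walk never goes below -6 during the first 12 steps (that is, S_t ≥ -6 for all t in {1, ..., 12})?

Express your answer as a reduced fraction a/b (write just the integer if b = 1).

Answer: 1969/2048

Derivation:
Let f(t,s) = #length-t paths at position s with S_1..S_t all ≥ -6.
f(t,s) = f(t-1,s-1) + f(t-1,s+1) for s ≥ -6; f(t,s) = 0 for s < -6.
t=0: f(0,0)=1
t=1: f(1,-1)=1 f(1,1)=1
t=2: f(2,-2)=1 f(2,0)=2 f(2,2)=1
t=3: f(3,-3)=1 f(3,-1)=3 f(3,1)=3 f(3,3)=1
t=4: f(4,-4)=1 f(4,-2)=4 f(4,0)=6 f(4,2)=4 f(4,4)=1
t=5: f(5,-5)=1 f(5,-3)=5 f(5,-1)=10 f(5,1)=10 f(5,3)=5 f(5,5)=1
t=6: f(6,-6)=1 f(6,-4)=6 f(6,-2)=15 f(6,0)=20 f(6,2)=15 f(6,4)=6 f(6,6)=1
t=7: f(7,-5)=7 f(7,-3)=21 f(7,-1)=35 f(7,1)=35 f(7,3)=21 f(7,5)=7 f(7,7)=1
t=8: f(8,-6)=7 f(8,-4)=28 f(8,-2)=56 f(8,0)=70 f(8,2)=56 f(8,4)=28 f(8,6)=8 f(8,8)=1
t=9: f(9,-5)=35 f(9,-3)=84 f(9,-1)=126 f(9,1)=126 f(9,3)=84 f(9,5)=36 f(9,7)=9 f(9,9)=1
t=10: f(10,-6)=35 f(10,-4)=119 f(10,-2)=210 f(10,0)=252 f(10,2)=210 f(10,4)=120 f(10,6)=45 f(10,8)=10 f(10,10)=1
t=11: f(11,-5)=154 f(11,-3)=329 f(11,-1)=462 f(11,1)=462 f(11,3)=330 f(11,5)=165 f(11,7)=55 f(11,9)=11 f(11,11)=1
t=12: f(12,-6)=154 f(12,-4)=483 f(12,-2)=791 f(12,0)=924 f(12,2)=792 f(12,4)=495 f(12,6)=220 f(12,8)=66 f(12,10)=12 f(12,12)=1
Σ_s f(12,s) = 3938
P = 3938/4096 = 1969/2048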